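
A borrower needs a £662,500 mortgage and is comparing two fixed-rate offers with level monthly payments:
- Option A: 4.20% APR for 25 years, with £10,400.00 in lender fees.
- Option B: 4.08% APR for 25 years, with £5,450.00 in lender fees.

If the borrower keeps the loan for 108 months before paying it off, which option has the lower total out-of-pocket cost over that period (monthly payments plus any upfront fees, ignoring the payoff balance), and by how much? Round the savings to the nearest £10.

Option B by £9,730

Option A: monthly rate = 4.2%/12 = 0.0035000; payment = 662,500 × 0.0035000 / (1 − (1+0.0035000)^−300) = £3,570.49.
Option B: at 4.08% the monthly rate is 0.0034000, so the payment is 662,500 × 0.0034000 / (1 − 1.0034000^−300) = £3,526.25.
Over 108 months: Option A costs 108 × £3,570.49 + £10,400.00 = £396,012.92; Option B costs 108 × £3,526.25 + £5,450.00 = £386,285.00.
Option B is cheaper by £396,012.92 − £386,285.00 = £9,727.92.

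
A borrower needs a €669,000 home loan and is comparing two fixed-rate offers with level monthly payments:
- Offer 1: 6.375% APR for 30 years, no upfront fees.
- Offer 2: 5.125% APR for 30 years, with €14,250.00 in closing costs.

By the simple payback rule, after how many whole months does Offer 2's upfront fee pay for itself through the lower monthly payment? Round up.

27 months

Offer 1: at 6.375% the monthly rate is 0.0053125, so the payment is 669,000 × 0.0053125 / (1 − 1.0053125^−360) = €4,173.69.
Offer 2: at 5.125% the monthly rate is 0.0042708, so the payment is 669,000 × 0.0042708 / (1 − 1.0042708^−360) = €3,642.62.
Monthly savings = €4,173.69 − €3,642.62 = €531.07.
Break-even = €14,250.00 / €531.07 = 26.83 → 27 months.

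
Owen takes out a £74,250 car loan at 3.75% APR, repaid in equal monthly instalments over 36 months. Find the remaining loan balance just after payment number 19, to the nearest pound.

With monthly rate i = 3.75%/12 = 0.0031250, the balance after k of n payments is P · [(1+i)^n − (1+i)^k] / [(1+i)^n − 1].
(1+0.0031250)^36 = 1.11887597 and (1+0.0031250)^19 = 1.06107487, so the balance is 74,250 × (1.11887597 − 1.06107487) / (1.11887597 − 1) = £36,102.60.

£36,103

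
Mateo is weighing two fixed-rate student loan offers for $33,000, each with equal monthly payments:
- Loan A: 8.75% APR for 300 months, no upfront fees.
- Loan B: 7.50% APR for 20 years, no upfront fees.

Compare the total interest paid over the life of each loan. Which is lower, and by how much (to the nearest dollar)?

Loan A: monthly rate = 8.75%/12 = 0.0072917; payment = 33,000 × 0.0072917 / (1 − (1+0.0072917)^−300) = $271.31.
Total interest on Loan A = 300 × $271.31 − $33,000 = $48,393.00.
Loan B: monthly rate = 7.5%/12 = 0.0062500; payment = 33,000 × 0.0062500 / (1 − (1+0.0062500)^−240) = $265.85.
Total interest on Loan B = 240 × $265.85 − $33,000 = $30,804.00.
Loan B is lower by $17,589.00.

Loan B by $17,589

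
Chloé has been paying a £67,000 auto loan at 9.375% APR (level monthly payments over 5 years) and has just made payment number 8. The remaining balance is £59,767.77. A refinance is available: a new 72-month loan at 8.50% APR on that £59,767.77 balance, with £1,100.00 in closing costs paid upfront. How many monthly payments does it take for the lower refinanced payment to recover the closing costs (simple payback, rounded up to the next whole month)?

4 months

Current payment = 67,000 × 9.375%/12 / (1 − (1+0.0078125)^−60) = £1,403.04.
Refinanced payment = 59,767.77 × 0.0070833 / (1 − (1+0.0070833)^−72) = £1,062.57.
Monthly savings = £1,403.04 − £1,062.57 = £340.47.
Break-even = £1,100.00 / £340.47 = 3.23 → 4 months.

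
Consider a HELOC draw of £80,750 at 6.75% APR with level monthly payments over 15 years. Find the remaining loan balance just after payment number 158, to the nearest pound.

£14,748

With monthly rate i = 6.75%/12 = 0.0056250, the balance after k of n payments is P · [(1+i)^n − (1+i)^k] / [(1+i)^n − 1].
(1+0.0056250)^180 = 2.74467584 and (1+0.0056250)^158 = 2.42603861, so the balance is 80,750 × (2.74467584 − 2.42603861) / (2.74467584 − 1) = £14,747.70.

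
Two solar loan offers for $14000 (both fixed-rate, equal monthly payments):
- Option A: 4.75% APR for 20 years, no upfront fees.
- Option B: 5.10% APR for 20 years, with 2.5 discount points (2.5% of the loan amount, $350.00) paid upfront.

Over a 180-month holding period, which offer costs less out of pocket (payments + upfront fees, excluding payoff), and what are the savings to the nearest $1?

Option A by $836

Option A: monthly rate = 4.75%/12 = 0.0039583; payment = 14,000 × 0.0039583 / (1 − (1+0.0039583)^−240) = $90.47.
Option B: at 5.10% the monthly rate is 0.0042500, so the payment is 14,000 × 0.0042500 / (1 − 1.0042500^−240) = $93.17.
Over 180 months: Option A costs 180 × $90.47 = $16,284.60; Option B costs 180 × $93.17 + $350.00 = $17,120.60.
Option A is cheaper by $17,120.60 − $16,284.60 = $836.00.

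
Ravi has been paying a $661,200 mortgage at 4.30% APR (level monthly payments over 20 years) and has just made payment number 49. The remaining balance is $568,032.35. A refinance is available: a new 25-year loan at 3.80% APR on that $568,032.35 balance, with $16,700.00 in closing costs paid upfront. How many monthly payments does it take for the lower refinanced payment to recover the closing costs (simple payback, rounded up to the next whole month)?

Current payment = 661,200 × 4.3%/12 / (1 − (1+0.0035833)^−240) = $4,112.03.
Refinanced payment = 568,032.35 × 0.0031667 / (1 − (1+0.0031667)^−300) = $2,935.91.
Monthly savings = $4,112.03 − $2,935.91 = $1,176.12.
Break-even = $16,700.00 / $1,176.12 = 14.20 → 15 months.

15 months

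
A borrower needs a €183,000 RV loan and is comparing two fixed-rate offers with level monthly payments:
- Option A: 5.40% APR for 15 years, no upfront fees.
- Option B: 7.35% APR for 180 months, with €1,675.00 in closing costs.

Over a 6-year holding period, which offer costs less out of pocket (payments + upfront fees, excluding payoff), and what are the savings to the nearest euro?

Option A by €15,737

Option A: monthly rate = 5.4%/12 = 0.0045000; payment = 183,000 × 0.0045000 / (1 − (1+0.0045000)^−180) = €1,485.57.
Option B: monthly rate = 7.35%/12 = 0.0061250; payment = 183,000 × 0.0061250 / (1 − (1+0.0061250)^−180) = €1,680.87.
Over 72 months: Option A costs 72 × €1,485.57 = €106,961.04; Option B costs 72 × €1,680.87 + €1,675.00 = €122,697.64.
Option A is cheaper by €122,697.64 − €106,961.04 = €15,736.60.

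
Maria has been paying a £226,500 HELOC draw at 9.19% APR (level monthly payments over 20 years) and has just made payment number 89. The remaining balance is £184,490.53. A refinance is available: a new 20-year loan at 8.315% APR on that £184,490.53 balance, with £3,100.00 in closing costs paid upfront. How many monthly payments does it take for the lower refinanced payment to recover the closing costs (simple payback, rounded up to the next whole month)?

7 months

Current payment = 226,500 × 9.19%/12 / (1 − (1+0.0076583)^−240) = £2,065.64.
Refinanced payment = 184,490.53 × 0.0069292 / (1 − (1+0.0069292)^−240) = £1,579.52.
Monthly savings = £2,065.64 − £1,579.52 = £486.12.
Break-even = £3,100.00 / £486.12 = 6.38 → 7 months.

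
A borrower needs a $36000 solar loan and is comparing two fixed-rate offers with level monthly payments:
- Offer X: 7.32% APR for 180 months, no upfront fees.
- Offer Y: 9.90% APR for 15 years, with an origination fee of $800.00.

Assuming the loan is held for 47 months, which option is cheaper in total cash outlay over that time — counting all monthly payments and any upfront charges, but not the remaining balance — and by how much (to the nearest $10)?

Offer X by $3,370

Offer X: at 7.32% the monthly rate is 0.0061000, so the payment is 36,000 × 0.0061000 / (1 − 1.0061000^−180) = $330.05.
Offer Y: at 9.90% the monthly rate is 0.0082500, so the payment is 36,000 × 0.0082500 / (1 − 1.0082500^−180) = $384.66.
Over 47 months: Offer X costs 47 × $330.05 = $15,512.35; Offer Y costs 47 × $384.66 + $800.00 = $18,879.02.
Offer X is cheaper by $18,879.02 − $15,512.35 = $3,366.67.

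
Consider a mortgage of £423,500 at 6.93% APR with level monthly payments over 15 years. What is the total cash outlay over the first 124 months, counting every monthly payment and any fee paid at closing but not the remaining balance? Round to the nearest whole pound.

£469,958

At 6.93% the monthly rate is 0.0057750, so the payment is 423,500 × 0.0057750 / (1 − 1.0057750^−180) = £3,789.98.
Total outlay = 124 × £3,789.98 = £469,957.52.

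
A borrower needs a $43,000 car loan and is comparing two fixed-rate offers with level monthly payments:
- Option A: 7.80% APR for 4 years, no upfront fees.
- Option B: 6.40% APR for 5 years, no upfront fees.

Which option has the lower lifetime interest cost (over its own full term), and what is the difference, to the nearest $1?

Option A: at 7.80% the monthly rate is 0.0065000, so the payment is 43,000 × 0.0065000 / (1 − 1.0065000^−48) = $1,045.72.
Total interest on Option A = 48 × $1,045.72 − $43,000 = $7,194.56.
Option B: at 6.40% the monthly rate is 0.0053333, so the payment is 43,000 × 0.0053333 / (1 − 1.0053333^−60) = $839.33.
Total interest on Option B = 60 × $839.33 − $43,000 = $7,359.80.
Option A is lower by $165.24.

Option A by $165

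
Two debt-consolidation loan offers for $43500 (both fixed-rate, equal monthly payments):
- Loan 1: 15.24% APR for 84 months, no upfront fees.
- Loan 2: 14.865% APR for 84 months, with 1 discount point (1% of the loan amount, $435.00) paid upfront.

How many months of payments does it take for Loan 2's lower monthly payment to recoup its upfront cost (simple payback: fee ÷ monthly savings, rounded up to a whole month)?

48 months

Loan 1: at 15.24% the monthly rate is 0.0127000, so the payment is 43,500 × 0.0127000 / (1 − 1.0127000^−84) = $845.28.
Loan 2: monthly rate = 14.865%/12 = 0.0123875; payment = 43,500 × 0.0123875 / (1 − (1+0.0123875)^−84) = $836.12.
Monthly savings = $845.28 − $836.12 = $9.16.
Break-even = $435.00 / $9.16 = 47.49 → 48 months.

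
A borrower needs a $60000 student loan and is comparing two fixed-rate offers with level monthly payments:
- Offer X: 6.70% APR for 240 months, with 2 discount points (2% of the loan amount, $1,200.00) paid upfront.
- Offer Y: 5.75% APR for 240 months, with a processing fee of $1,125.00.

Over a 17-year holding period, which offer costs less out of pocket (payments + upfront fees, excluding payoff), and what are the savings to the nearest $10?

Offer Y by $6,850

Offer X: at 6.70% the monthly rate is 0.0055833, so the payment is 60,000 × 0.0055833 / (1 − 1.0055833^−240) = $454.44.
Offer Y: at 5.75% the monthly rate is 0.0047917, so the payment is 60,000 × 0.0047917 / (1 − 1.0047917^−240) = $421.25.
Over 204 months: Offer X costs 204 × $454.44 + $1,200.00 = $93,905.76; Offer Y costs 204 × $421.25 + $1,125.00 = $87,060.00.
Offer Y is cheaper by $93,905.76 − $87,060.00 = $6,845.76.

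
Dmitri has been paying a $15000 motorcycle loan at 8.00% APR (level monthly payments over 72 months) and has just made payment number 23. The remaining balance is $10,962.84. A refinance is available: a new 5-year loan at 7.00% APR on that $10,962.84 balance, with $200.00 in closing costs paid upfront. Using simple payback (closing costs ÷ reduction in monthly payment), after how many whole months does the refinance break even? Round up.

5 months

Current payment = 15,000 × 8%/12 / (1 − (1+0.0066667)^−72) = $263.00.
Refinanced payment = 10,962.84 × 0.0058333 / (1 − (1+0.0058333)^−60) = $217.08.
Monthly savings = $263.00 − $217.08 = $45.92.
Break-even = $200.00 / $45.92 = 4.36 → 5 months.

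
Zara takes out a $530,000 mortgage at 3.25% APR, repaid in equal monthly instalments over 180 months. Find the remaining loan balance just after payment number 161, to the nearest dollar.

$68,878

With monthly rate i = 3.25%/12 = 0.0027083, the balance after k of n payments is P · [(1+i)^n − (1+i)^k] / [(1+i)^n − 1].
(1+0.0027083)^180 = 1.62716792 and (1+0.0027083)^161 = 1.54566194, so the balance is 530,000 × (1.62716792 − 1.54566194) / (1.62716792 − 1) = $68,878.16.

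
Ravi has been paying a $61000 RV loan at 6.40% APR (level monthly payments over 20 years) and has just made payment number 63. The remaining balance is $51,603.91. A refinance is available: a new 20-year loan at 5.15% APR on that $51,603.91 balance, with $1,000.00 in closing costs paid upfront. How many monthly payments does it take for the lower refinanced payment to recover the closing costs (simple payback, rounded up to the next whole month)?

10 months

Current payment = 61,000 × 6.4%/12 / (1 − (1+0.0053333)^−240) = $451.22.
Refinanced payment = 51,603.91 × 0.0042917 / (1 − (1+0.0042917)^−240) = $344.85.
Monthly savings = $451.22 − $344.85 = $106.37.
Break-even = $1,000.00 / $106.37 = 9.40 → 10 months.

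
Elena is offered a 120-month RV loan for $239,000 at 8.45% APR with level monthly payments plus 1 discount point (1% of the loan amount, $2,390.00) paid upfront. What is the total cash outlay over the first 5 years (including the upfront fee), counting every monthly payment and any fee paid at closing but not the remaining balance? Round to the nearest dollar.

$179,802

Monthly rate = 8.45%/12 = 0.0070417; payment = 239,000 × 0.0070417 / (1 − (1+0.0070417)^−120) = $2,956.87.
Total outlay = 60 × $2,956.87 + $2,390.00 = $179,802.20.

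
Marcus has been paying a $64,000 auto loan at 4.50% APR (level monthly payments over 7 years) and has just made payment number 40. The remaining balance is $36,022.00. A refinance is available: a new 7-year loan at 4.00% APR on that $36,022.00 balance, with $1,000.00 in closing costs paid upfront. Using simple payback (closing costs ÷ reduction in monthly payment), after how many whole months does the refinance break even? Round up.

3 months

Current payment = 64,000 × 4.5%/12 / (1 − (1+0.0037500)^−84) = $889.61.
Refinanced payment = 36,022.00 × 0.0033333 / (1 − (1+0.0033333)^−84) = $492.38.
Monthly savings = $889.61 − $492.38 = $397.23.
Break-even = $1,000.00 / $397.23 = 2.52 → 3 months.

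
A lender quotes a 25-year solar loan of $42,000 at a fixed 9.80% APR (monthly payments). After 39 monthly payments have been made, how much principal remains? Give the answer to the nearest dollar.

With monthly rate i = 9.8%/12 = 0.0081667, the balance after k of n payments is P · [(1+i)^n − (1+i)^k] / [(1+i)^n − 1].
(1+0.0081667)^300 = 11.47361405 and (1+0.0081667)^39 = 1.37328612, so the balance is 42,000 × (11.47361405 − 1.37328612) / (11.47361405 − 1) = $40,503.09.

$40,503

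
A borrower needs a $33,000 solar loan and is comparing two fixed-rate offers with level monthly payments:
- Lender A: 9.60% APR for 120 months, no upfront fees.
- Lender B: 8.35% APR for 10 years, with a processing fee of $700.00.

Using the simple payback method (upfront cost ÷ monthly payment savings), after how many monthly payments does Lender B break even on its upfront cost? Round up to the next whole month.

32 months

Lender A: at 9.60% the monthly rate is 0.0080000, so the payment is 33,000 × 0.0080000 / (1 − 1.0080000^−120) = $428.82.
Lender B: monthly rate = 8.35%/12 = 0.0069583; payment = 33,000 × 0.0069583 / (1 − (1+0.0069583)^−120) = $406.51.
Monthly savings = $428.82 − $406.51 = $22.31.
Break-even = $700.00 / $22.31 = 31.38 → 32 months.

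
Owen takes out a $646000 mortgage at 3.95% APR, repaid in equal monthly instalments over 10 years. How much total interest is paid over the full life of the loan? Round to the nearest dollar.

Monthly rate = 3.95%/12 = 0.0032917; payment = 646,000 × 0.0032917 / (1 − (1+0.0032917)^−120) = $6,525.10.
Total paid = 120 × $6,525.10 = $783,012.00; interest = $783,012.00 − $646,000 = $137,012.00.

$137,012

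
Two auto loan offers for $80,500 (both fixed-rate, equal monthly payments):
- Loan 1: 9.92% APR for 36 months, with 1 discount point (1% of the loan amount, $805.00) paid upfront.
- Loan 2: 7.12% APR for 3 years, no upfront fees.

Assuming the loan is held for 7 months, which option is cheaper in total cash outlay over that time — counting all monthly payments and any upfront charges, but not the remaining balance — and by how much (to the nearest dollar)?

Loan 1: at 9.92% the monthly rate is 0.0082667, so the payment is 80,500 × 0.0082667 / (1 − 1.0082667^−36) = $2,594.49.
Loan 2: monthly rate = 7.12%/12 = 0.0059333; payment = 80,500 × 0.0059333 / (1 − (1+0.0059333)^−36) = $2,490.03.
Over 7 months: Loan 1 costs 7 × $2,594.49 + $805.00 = $18,966.43; Loan 2 costs 7 × $2,490.03 = $17,430.21.
Loan 2 is cheaper by $18,966.43 − $17,430.21 = $1,536.22.

Loan 2 by $1,536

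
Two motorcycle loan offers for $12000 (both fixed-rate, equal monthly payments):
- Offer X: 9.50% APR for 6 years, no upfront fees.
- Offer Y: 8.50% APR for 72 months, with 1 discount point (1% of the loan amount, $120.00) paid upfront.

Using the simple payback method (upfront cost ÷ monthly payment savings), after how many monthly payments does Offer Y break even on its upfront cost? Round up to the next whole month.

Offer X: at 9.50% the monthly rate is 0.0079167, so the payment is 12,000 × 0.0079167 / (1 − 1.0079167^−72) = $219.30.
Offer Y: at 8.50% the monthly rate is 0.0070833, so the payment is 12,000 × 0.0070833 / (1 − 1.0070833^−72) = $213.34.
Monthly savings = $219.30 − $213.34 = $5.96.
Break-even = $120.00 / $5.96 = 20.13 → 21 months.

21 months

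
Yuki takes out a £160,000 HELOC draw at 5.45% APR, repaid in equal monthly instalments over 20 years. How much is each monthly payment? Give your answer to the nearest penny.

£1,096.11

At 5.45% the monthly rate is 0.0045417, so the payment is 160,000 × 0.0045417 / (1 − 1.0045417^−240) = £1,096.11.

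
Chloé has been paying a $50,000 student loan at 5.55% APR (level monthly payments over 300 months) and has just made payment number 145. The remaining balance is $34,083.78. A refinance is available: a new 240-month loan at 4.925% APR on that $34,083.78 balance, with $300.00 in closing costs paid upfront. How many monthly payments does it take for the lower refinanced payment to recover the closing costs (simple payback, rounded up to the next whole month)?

Current payment = 50,000 × 5.55%/12 / (1 − (1+0.0046250)^−300) = $308.54.
Refinanced payment = 34,083.78 × 0.0041042 / (1 − (1+0.0041042)^−240) = $223.53.
Monthly savings = $308.54 − $223.53 = $85.01.
Break-even = $300.00 / $85.01 = 3.53 → 4 months.

4 months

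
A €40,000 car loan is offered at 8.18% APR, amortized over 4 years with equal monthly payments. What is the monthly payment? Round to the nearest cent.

At 8.18% the monthly rate is 0.0068167, so the payment is 40,000 × 0.0068167 / (1 − 1.0068167^−48) = €979.90.

€979.90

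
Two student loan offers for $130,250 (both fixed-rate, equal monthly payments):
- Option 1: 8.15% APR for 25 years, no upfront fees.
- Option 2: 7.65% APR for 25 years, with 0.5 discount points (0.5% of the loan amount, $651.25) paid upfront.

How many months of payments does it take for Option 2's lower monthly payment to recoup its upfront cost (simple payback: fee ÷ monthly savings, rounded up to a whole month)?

Option 1: monthly rate = 8.15%/12 = 0.0067917; payment = 130,250 × 0.0067917 / (1 − (1+0.0067917)^−300) = $1,018.27.
Option 2: at 7.65% the monthly rate is 0.0063750, so the payment is 130,250 × 0.0063750 / (1 − 1.0063750^−300) = $975.28.
Monthly savings = $1,018.27 − $975.28 = $42.99.
Break-even = $651.25 / $42.99 = 15.15 → 16 months.

16 months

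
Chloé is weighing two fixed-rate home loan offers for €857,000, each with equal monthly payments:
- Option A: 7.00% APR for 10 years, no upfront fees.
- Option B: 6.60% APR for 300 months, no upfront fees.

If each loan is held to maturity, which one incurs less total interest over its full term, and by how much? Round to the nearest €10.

Option A: monthly rate = 7%/12 = 0.0058333; payment = 857,000 × 0.0058333 / (1 − (1+0.0058333)^−120) = €9,950.50.
Total interest on Option A = 120 × €9,950.50 − €857,000 = €337,060.00.
Option B: monthly rate = 6.6%/12 = 0.0055000; payment = 857,000 × 0.0055000 / (1 − (1+0.0055000)^−300) = €5,840.19.
Total interest on Option B = 300 × €5,840.19 − €857,000 = €895,057.00.
Option A is lower by €557,997.00.

Option A by €558,000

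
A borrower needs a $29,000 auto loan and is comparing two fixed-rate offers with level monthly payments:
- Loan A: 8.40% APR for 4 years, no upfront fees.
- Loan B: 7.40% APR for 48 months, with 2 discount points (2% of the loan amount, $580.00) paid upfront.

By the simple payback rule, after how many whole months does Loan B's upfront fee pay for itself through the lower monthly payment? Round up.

Loan A: at 8.40% the monthly rate is 0.0070000, so the payment is 29,000 × 0.0070000 / (1 − 1.0070000^−48) = $713.43.
Loan B: monthly rate = 7.4%/12 = 0.0061667; payment = 29,000 × 0.0061667 / (1 − (1+0.0061667)^−48) = $699.84.
Monthly savings = $713.43 − $699.84 = $13.59.
Break-even = $580.00 / $13.59 = 42.68 → 43 months.

43 months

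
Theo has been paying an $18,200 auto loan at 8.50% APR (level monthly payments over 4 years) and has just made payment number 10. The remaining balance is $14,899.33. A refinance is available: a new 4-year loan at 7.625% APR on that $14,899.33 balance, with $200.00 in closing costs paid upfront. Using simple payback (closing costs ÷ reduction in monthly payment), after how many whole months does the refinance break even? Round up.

3 months

Current payment = 18,200 × 8.5%/12 / (1 − (1+0.0070833)^−48) = $448.60.
Refinanced payment = 14,899.33 × 0.0063542 / (1 − (1+0.0063542)^−48) = $361.12.
Monthly savings = $448.60 − $361.12 = $87.48.
Break-even = $200.00 / $87.48 = 2.29 → 3 months.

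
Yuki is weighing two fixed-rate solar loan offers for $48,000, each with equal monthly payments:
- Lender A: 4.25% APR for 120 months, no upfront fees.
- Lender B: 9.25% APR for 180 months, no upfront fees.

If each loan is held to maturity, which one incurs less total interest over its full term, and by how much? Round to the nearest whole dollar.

Lender A: monthly rate = 4.25%/12 = 0.0035417; payment = 48,000 × 0.0035417 / (1 − (1+0.0035417)^−120) = $491.70.
Total interest on Lender A = 120 × $491.70 − $48,000 = $11,004.00.
Lender B: monthly rate = 9.25%/12 = 0.0077083; payment = 48,000 × 0.0077083 / (1 − (1+0.0077083)^−180) = $494.01.
Total interest on Lender B = 180 × $494.01 − $48,000 = $40,921.80.
Lender A is lower by $29,917.80.

Lender A by $29,918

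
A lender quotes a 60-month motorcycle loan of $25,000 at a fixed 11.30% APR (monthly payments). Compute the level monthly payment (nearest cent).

At 11.30% the monthly rate is 0.0094167, so the payment is 25,000 × 0.0094167 / (1 − 1.0094167^−60) = $547.31.

$547.31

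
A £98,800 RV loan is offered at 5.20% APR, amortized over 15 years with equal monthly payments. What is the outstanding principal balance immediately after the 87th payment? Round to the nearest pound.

With monthly rate i = 5.2%/12 = 0.0043333, the balance after k of n payments is P · [(1+i)^n − (1+i)^k] / [(1+i)^n − 1].
(1+0.0043333)^180 = 2.17779929 and (1+0.0043333)^87 = 1.45671736, so the balance is 98,800 × (2.17779929 − 1.45671736) / (2.17779929 − 1) = £60,488.15.

£60,488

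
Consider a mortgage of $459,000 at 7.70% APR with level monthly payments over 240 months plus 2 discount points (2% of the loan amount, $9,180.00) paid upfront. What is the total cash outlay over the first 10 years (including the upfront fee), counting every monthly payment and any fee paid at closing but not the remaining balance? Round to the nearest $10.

$459,660

Monthly rate = 7.7%/12 = 0.0064167; payment = 459,000 × 0.0064167 / (1 − (1+0.0064167)^−240) = $3,754.01.
Total outlay = 120 × $3,754.01 + $9,180.00 = $459,661.20.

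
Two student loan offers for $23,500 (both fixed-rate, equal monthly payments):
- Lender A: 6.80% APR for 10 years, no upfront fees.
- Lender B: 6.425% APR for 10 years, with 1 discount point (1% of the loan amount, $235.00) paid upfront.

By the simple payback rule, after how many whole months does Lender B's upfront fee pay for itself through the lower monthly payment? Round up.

53 months

Lender A: at 6.80% the monthly rate is 0.0056667, so the payment is 23,500 × 0.0056667 / (1 − 1.0056667^−120) = $270.44.
Lender B: at 6.425% the monthly rate is 0.0053542, so the payment is 23,500 × 0.0053542 / (1 − 1.0053542^−120) = $265.94.
Monthly savings = $270.44 − $265.94 = $4.50.
Break-even = $235.00 / $4.50 = 52.22 → 53 months.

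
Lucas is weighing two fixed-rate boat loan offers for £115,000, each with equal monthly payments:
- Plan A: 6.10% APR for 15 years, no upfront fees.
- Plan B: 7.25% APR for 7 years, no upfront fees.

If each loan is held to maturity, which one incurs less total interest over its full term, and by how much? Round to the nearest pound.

Plan B by £28,820

Plan A: monthly rate = 6.1%/12 = 0.0050833; payment = 115,000 × 0.0050833 / (1 − (1+0.0050833)^−180) = £976.66.
Total interest on Plan A = 180 × £976.66 − £115,000 = £60,798.80.
Plan B: monthly rate = 7.25%/12 = 0.0060417; payment = 115,000 × 0.0060417 / (1 − (1+0.0060417)^−84) = £1,749.75.
Total interest on Plan B = 84 × £1,749.75 − £115,000 = £31,979.00.
Plan B is lower by £28,819.80.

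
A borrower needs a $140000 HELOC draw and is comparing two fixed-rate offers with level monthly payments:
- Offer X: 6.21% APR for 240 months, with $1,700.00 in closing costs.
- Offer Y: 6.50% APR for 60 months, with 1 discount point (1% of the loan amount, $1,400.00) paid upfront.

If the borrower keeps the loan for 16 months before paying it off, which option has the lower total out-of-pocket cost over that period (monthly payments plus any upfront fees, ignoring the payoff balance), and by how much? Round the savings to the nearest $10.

Offer X by $27,210

Offer X: monthly rate = 6.21%/12 = 0.0051750; payment = 140,000 × 0.0051750 / (1 − (1+0.0051750)^−240) = $1,020.04.
Offer Y: monthly rate = 6.5%/12 = 0.0054167; payment = 140,000 × 0.0054167 / (1 − (1+0.0054167)^−60) = $2,739.26.
Over 16 months: Offer X costs 16 × $1,020.04 + $1,700.00 = $18,020.64; Offer Y costs 16 × $2,739.26 + $1,400.00 = $45,228.16.
Offer X is cheaper by $45,228.16 − $18,020.64 = $27,207.52.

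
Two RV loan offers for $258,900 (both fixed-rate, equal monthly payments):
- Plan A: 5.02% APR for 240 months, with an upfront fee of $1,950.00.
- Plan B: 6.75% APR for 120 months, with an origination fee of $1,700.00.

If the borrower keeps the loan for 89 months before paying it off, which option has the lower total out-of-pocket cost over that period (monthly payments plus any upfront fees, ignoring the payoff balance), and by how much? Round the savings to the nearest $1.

Plan A by $112,007

Plan A: at 5.02% the monthly rate is 0.0041833, so the payment is 258,900 × 0.0041833 / (1 − 1.0041833^−240) = $1,711.49.
Plan B: at 6.75% the monthly rate is 0.0056250, so the payment is 258,900 × 0.0056250 / (1 − 1.0056250^−120) = $2,972.80.
Over 89 months: Plan A costs 89 × $1,711.49 + $1,950.00 = $154,272.61; Plan B costs 89 × $2,972.80 + $1,700.00 = $266,279.20.
Plan A is cheaper by $266,279.20 − $154,272.61 = $112,006.59.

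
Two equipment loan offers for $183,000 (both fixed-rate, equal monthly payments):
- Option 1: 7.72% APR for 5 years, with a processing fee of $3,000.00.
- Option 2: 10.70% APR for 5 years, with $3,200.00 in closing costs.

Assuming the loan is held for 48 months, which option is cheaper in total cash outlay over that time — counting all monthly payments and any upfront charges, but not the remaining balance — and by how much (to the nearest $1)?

Option 1: monthly rate = 7.72%/12 = 0.0064333; payment = 183,000 × 0.0064333 / (1 − (1+0.0064333)^−60) = $3,686.11.
Option 2: at 10.70% the monthly rate is 0.0089167, so the payment is 183,000 × 0.0089167 / (1 − 1.0089167^−60) = $3,951.54.
Over 48 months: Option 1 costs 48 × $3,686.11 + $3,000.00 = $179,933.28; Option 2 costs 48 × $3,951.54 + $3,200.00 = $192,873.92.
Option 1 is cheaper by $192,873.92 − $179,933.28 = $12,940.64.

Option 1 by $12,941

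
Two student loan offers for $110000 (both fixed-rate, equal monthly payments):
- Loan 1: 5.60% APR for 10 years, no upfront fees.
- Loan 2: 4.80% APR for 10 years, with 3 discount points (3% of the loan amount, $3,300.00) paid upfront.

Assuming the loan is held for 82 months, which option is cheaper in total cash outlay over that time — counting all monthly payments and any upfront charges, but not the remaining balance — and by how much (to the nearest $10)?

Loan 1: at 5.60% the monthly rate is 0.0046667, so the payment is 110,000 × 0.0046667 / (1 − 1.0046667^−120) = $1,199.25.
Loan 2: monthly rate = 4.8%/12 = 0.0040000; payment = 110,000 × 0.0040000 / (1 − (1+0.0040000)^−120) = $1,156.00.
Over 82 months: Loan 1 costs 82 × $1,199.25 = $98,338.50; Loan 2 costs 82 × $1,156.00 + $3,300.00 = $98,092.00.
Loan 2 is cheaper by $98,338.50 − $98,092.00 = $246.50.

Loan 2 by $250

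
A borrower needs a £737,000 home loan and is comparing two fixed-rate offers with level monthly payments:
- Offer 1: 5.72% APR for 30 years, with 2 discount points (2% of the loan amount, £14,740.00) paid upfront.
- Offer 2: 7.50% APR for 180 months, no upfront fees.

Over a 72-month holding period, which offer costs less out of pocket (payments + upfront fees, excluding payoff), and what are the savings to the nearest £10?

Offer 1 by £168,510

Offer 1: monthly rate = 5.72%/12 = 0.0047667; payment = 737,000 × 0.0047667 / (1 − (1+0.0047667)^−360) = £4,286.90.
Offer 2: at 7.50% the monthly rate is 0.0062500, so the payment is 737,000 × 0.0062500 / (1 − 1.0062500^−180) = £6,832.08.
Over 72 months: Offer 1 costs 72 × £4,286.90 + £14,740.00 = £323,396.80; Offer 2 costs 72 × £6,832.08 = £491,909.76.
Offer 1 is cheaper by £491,909.76 − £323,396.80 = £168,512.96.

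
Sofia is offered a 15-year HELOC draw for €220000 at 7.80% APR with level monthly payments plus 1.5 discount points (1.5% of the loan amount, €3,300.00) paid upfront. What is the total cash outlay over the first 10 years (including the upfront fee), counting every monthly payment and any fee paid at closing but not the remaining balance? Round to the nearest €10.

Monthly rate = 7.8%/12 = 0.0065000; payment = 220,000 × 0.0065000 / (1 − (1+0.0065000)^−180) = €2,077.11.
Total outlay = 120 × €2,077.11 + €3,300.00 = €252,553.20.

€252,550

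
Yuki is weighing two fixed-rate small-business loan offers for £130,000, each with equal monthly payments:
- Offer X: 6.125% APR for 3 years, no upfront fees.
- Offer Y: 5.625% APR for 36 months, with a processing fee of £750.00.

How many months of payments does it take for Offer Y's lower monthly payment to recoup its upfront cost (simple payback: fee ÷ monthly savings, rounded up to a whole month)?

Offer X: monthly rate = 6.125%/12 = 0.0051042; payment = 130,000 × 0.0051042 / (1 − (1+0.0051042)^−36) = £3,962.22.
Offer Y: monthly rate = 5.625%/12 = 0.0046875; payment = 130,000 × 0.0046875 / (1 − (1+0.0046875)^−36) = £3,932.80.
Monthly savings = £3,962.22 − £3,932.80 = £29.42.
Break-even = £750.00 / £29.42 = 25.49 → 26 months.

26 months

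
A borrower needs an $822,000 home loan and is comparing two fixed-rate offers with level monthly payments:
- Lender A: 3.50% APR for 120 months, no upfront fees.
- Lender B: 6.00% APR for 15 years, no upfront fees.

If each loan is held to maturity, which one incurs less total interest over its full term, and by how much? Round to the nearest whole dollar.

Lender A: monthly rate = 3.5%/12 = 0.0029167; payment = 822,000 × 0.0029167 / (1 − (1+0.0029167)^−120) = $8,128.42.
Total interest on Lender A = 120 × $8,128.42 − $822,000 = $153,410.40.
Lender B: monthly rate = 6%/12 = 0.0050000; payment = 822,000 × 0.0050000 / (1 − (1+0.0050000)^−180) = $6,936.50.
Total interest on Lender B = 180 × $6,936.50 − $822,000 = $426,570.00.
Lender A is lower by $273,159.60.

Lender A by $273,160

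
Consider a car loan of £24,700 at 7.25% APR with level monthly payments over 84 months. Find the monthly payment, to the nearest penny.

Monthly rate = 7.25%/12 = 0.0060417; payment = 24,700 × 0.0060417 / (1 − (1+0.0060417)^−84) = £375.82.

£375.82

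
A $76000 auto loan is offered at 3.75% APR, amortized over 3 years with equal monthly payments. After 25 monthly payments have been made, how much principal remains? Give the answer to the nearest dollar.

$24,134

With monthly rate i = 3.75%/12 = 0.0031250, the balance after k of n payments is P · [(1+i)^n − (1+i)^k] / [(1+i)^n − 1].
(1+0.0031250)^36 = 1.11887597 and (1+0.0031250)^25 = 1.08112610, so the balance is 76,000 × (1.11887597 − 1.08112610) / (1.11887597 − 1) = $24,134.32.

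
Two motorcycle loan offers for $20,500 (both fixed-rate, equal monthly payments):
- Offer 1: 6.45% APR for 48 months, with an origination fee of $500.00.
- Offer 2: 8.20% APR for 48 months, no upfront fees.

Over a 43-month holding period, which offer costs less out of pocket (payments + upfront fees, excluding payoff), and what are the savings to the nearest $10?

Offer 1 by $220

Offer 1: monthly rate = 6.45%/12 = 0.0053750; payment = 20,500 × 0.0053750 / (1 − (1+0.0053750)^−48) = $485.68.
Offer 2: monthly rate = 8.2%/12 = 0.0068333; payment = 20,500 × 0.0068333 / (1 − (1+0.0068333)^−48) = $502.39.
Over 43 months: Offer 1 costs 43 × $485.68 + $500.00 = $21,384.24; Offer 2 costs 43 × $502.39 = $21,602.77.
Offer 1 is cheaper by $21,602.77 − $21,384.24 = $218.53.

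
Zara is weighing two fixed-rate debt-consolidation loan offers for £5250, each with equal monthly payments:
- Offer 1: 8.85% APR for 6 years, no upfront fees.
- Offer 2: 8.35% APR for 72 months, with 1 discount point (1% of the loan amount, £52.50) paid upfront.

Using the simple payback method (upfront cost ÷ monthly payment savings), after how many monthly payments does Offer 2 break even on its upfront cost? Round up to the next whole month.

41 months

Offer 1: at 8.85% the monthly rate is 0.0073750, so the payment is 5,250 × 0.0073750 / (1 − 1.0073750^−72) = £94.24.
Offer 2: monthly rate = 8.35%/12 = 0.0069583; payment = 5,250 × 0.0069583 / (1 − (1+0.0069583)^−72) = £92.95.
Monthly savings = £94.24 − £92.95 = £1.29.
Break-even = £52.50 / £1.29 = 40.70 → 41 months.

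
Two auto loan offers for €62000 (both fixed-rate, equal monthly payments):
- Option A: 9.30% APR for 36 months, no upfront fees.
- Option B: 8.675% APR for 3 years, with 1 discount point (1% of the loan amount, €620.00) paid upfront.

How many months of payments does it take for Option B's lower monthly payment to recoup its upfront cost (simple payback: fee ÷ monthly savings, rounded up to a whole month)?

Option A: monthly rate = 9.3%/12 = 0.0077500; payment = 62,000 × 0.0077500 / (1 − (1+0.0077500)^−36) = €1,980.25.
Option B: monthly rate = 8.675%/12 = 0.0072292; payment = 62,000 × 0.0072292 / (1 − (1+0.0072292)^−36) = €1,962.22.
Monthly savings = €1,980.25 − €1,962.22 = €18.03.
Break-even = €620.00 / €18.03 = 34.39 → 35 months.

35 months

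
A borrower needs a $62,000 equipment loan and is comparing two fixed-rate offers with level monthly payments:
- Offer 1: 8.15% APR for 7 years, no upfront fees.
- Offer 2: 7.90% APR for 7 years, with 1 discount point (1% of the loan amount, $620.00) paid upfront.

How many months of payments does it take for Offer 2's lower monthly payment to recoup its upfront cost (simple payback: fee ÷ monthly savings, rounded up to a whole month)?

Offer 1: at 8.15% the monthly rate is 0.0067917, so the payment is 62,000 × 0.0067917 / (1 − 1.0067917^−84) = $970.99.
Offer 2: monthly rate = 7.9%/12 = 0.0065833; payment = 62,000 × 0.0065833 / (1 − (1+0.0065833)^−84) = $963.26.
Monthly savings = $970.99 − $963.26 = $7.73.
Break-even = $620.00 / $7.73 = 80.21 → 81 months.

81 months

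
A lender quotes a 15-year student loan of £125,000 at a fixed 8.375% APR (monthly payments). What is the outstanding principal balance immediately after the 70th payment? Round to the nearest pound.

With monthly rate i = 8.375%/12 = 0.0069792, the balance after k of n payments is P · [(1+i)^n − (1+i)^k] / [(1+i)^n − 1].
(1+0.0069792)^180 = 3.49693371 and (1+0.0069792)^70 = 1.62717397, so the balance is 125,000 × (3.49693371 − 1.62717397) / (3.49693371 − 1) = £93,602.79.

£93,603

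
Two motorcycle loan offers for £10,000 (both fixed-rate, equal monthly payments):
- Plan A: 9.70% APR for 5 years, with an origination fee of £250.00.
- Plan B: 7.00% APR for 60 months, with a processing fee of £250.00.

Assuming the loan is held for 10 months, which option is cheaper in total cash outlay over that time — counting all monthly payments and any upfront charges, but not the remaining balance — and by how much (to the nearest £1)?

Plan B by £130

Plan A: monthly rate = 9.7%/12 = 0.0080833; payment = 10,000 × 0.0080833 / (1 − (1+0.0080833)^−60) = £211.00.
Plan B: monthly rate = 7%/12 = 0.0058333; payment = 10,000 × 0.0058333 / (1 − (1+0.0058333)^−60) = £198.01.
Over 10 months: Plan A costs 10 × £211.00 + £250.00 = £2,360.00; Plan B costs 10 × £198.01 + £250.00 = £2,230.10.
Plan B is cheaper by £2,360.00 − £2,230.10 = £129.90.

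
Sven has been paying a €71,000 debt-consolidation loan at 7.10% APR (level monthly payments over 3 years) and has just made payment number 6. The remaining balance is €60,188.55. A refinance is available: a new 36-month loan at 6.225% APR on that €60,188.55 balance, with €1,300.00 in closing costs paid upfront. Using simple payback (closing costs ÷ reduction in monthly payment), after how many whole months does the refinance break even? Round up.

4 months

Current payment = 71,000 × 7.1%/12 / (1 − (1+0.0059167)^−36) = €2,195.52.
Refinanced payment = 60,188.55 × 0.0051875 / (1 − (1+0.0051875)^−36) = €1,837.19.
Monthly savings = €2,195.52 − €1,837.19 = €358.33.
Break-even = €1,300.00 / €358.33 = 3.63 → 4 months.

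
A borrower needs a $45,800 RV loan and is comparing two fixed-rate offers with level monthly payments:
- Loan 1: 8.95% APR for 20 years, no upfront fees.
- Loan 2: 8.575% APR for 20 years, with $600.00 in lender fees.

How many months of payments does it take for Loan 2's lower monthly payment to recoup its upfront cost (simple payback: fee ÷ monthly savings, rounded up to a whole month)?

55 months

Loan 1: at 8.95% the monthly rate is 0.0074583, so the payment is 45,800 × 0.0074583 / (1 − 1.0074583^−240) = $410.60.
Loan 2: monthly rate = 8.575%/12 = 0.0071458; payment = 45,800 × 0.0071458 / (1 − (1+0.0071458)^−240) = $399.64.
Monthly savings = $410.60 − $399.64 = $10.96.
Break-even = $600.00 / $10.96 = 54.74 → 55 months.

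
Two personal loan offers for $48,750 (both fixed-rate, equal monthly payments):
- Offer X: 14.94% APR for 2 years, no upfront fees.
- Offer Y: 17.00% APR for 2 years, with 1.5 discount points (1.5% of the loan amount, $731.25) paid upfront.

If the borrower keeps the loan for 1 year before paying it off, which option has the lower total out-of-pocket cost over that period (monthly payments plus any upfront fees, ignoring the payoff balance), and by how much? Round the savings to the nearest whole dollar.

Offer X by $1,307

Offer X: monthly rate = 14.94%/12 = 0.0124500; payment = 48,750 × 0.0124500 / (1 − (1+0.0124500)^−24) = $2,362.33.
Offer Y: monthly rate = 17%/12 = 0.0141667; payment = 48,750 × 0.0141667 / (1 − (1+0.0141667)^−24) = $2,410.31.
Over 12 months: Offer X costs 12 × $2,362.33 = $28,347.96; Offer Y costs 12 × $2,410.31 + $731.25 = $29,654.97.
Offer X is cheaper by $29,654.97 − $28,347.96 = $1,307.01.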